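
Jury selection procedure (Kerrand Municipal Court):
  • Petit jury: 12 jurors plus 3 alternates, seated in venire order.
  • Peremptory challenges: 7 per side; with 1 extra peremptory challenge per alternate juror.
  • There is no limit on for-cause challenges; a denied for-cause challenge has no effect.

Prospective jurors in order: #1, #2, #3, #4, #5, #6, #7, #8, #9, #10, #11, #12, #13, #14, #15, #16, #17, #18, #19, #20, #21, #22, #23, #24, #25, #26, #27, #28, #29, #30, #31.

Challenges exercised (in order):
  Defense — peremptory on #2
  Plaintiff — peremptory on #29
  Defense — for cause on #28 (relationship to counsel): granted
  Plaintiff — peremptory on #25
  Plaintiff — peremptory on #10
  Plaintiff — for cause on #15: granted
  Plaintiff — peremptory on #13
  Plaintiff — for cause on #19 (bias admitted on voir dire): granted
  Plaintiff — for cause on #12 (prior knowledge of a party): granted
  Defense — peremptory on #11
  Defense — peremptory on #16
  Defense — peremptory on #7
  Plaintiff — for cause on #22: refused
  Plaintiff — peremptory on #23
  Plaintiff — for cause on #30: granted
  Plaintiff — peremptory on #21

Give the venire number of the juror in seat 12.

Removed: #2, #7, #10, #11, #12, #13, #15, #16, #19, #21, #23, #25, #28, #29, #30. (#22 stays — for-cause denied.)
Seating in order: seats 1–12 → #1, #3, #4, #5, #6, #8, #9, #14, #17, #18, #20, #22; alternates → #24, #26, #27.
So seat 12 is #22.

22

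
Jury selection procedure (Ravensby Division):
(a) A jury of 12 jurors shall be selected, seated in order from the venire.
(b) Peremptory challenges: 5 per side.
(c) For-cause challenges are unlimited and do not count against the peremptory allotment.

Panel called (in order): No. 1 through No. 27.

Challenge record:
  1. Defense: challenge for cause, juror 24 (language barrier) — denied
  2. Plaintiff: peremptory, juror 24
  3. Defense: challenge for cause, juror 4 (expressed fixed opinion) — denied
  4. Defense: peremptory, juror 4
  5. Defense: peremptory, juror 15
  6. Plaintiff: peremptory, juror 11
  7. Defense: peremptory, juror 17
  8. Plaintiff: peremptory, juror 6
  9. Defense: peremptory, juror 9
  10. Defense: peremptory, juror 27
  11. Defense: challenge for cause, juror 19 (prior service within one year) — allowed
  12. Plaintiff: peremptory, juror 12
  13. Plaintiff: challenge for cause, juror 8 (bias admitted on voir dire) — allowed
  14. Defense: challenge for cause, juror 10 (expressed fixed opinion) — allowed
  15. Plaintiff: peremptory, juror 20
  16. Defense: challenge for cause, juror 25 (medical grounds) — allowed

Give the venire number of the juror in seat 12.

23

Removed: #4, #6, #8, #9, #10, #11, #12, #15, #17, #19, #20, #24, #25, #27.
Filling seats in venire order through position 12: #1, #2, #3, #5, #7, #13, #14, #16, #18, #21, #22, #23.
So seat 12 is #23.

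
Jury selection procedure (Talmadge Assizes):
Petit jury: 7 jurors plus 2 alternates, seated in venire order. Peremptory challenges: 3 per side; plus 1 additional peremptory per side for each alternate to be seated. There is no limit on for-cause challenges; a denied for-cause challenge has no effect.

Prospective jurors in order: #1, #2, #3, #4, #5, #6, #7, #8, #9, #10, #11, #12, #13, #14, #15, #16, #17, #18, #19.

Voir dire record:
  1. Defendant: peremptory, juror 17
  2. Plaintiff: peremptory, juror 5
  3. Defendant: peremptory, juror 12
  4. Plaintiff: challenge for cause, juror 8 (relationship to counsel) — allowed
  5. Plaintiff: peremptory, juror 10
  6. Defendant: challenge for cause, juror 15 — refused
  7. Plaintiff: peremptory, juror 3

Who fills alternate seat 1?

Removed: #3, #5, #8, #10, #12, #17. (#15 stays — for-cause denied.)
Seating in order: seats 1–7 → #1, #2, #4, #6, #7, #9, #11; alternates → #13, #14.
So alternate 1 is #13.

13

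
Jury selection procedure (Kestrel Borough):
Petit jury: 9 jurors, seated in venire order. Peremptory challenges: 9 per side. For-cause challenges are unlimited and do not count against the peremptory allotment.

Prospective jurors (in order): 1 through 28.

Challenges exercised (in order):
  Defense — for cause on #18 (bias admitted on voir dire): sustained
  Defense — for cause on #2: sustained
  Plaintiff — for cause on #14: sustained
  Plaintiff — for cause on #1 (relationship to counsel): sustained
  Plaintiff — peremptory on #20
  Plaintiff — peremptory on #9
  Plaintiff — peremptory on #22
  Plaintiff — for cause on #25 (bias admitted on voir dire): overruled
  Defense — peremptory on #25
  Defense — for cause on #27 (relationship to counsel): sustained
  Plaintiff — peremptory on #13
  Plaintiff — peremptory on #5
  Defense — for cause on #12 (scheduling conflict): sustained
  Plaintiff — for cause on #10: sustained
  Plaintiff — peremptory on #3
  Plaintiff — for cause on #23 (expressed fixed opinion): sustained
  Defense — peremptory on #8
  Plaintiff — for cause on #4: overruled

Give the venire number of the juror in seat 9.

21

Removed: #1, #2, #3, #5, #8, #9, #10, #12, #13, #14, #18, #20, #22, #23, #25, #27. (#4 stays — for-cause denied.)
Seating in order: seats 1–9 → #4, #6, #7, #11, #15, #16, #17, #19, #21.
So seat 9 is #21.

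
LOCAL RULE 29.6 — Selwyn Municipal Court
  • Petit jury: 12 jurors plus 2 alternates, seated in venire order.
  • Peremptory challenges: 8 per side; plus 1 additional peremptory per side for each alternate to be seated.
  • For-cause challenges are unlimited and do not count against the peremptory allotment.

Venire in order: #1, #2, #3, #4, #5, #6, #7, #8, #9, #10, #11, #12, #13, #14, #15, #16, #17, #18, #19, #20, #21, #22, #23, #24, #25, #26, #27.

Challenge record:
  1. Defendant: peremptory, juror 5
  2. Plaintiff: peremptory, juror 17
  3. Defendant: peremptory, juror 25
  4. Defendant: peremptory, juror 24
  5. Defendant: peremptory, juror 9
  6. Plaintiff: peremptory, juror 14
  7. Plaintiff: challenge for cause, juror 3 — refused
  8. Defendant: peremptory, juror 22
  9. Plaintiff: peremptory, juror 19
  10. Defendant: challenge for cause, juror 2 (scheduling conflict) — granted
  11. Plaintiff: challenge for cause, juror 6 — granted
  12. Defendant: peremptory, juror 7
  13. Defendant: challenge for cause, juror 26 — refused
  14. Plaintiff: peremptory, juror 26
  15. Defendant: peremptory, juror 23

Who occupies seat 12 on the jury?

Removed: #2, #5, #6, #7, #9, #14, #17, #19, #22, #23, #24, #25, #26. (#3 stays — for-cause denied.)
Filling seats in venire order through position 12: #1, #3, #4, #8, #10, #11, #12, #13, #15, #16, #18, #20.
So seat 12 is #20.

20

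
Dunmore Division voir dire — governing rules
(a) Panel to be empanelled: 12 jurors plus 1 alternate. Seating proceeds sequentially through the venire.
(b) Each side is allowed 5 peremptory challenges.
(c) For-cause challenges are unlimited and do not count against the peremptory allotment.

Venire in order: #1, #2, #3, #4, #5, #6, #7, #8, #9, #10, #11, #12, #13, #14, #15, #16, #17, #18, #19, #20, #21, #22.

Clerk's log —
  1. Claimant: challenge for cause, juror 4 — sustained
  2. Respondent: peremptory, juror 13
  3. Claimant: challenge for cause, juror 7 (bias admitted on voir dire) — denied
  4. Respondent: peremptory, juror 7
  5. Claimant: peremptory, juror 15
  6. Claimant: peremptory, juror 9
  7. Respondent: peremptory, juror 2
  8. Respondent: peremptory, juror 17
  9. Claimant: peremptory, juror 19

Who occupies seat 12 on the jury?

20

Removed: #2, #4, #7, #9, #13, #15, #17, #19.
Seating in order: seats 1–12 → #1, #3, #5, #6, #8, #10, #11, #12, #14, #16, #18, #20; alternates → #21.
So seat 12 is #20.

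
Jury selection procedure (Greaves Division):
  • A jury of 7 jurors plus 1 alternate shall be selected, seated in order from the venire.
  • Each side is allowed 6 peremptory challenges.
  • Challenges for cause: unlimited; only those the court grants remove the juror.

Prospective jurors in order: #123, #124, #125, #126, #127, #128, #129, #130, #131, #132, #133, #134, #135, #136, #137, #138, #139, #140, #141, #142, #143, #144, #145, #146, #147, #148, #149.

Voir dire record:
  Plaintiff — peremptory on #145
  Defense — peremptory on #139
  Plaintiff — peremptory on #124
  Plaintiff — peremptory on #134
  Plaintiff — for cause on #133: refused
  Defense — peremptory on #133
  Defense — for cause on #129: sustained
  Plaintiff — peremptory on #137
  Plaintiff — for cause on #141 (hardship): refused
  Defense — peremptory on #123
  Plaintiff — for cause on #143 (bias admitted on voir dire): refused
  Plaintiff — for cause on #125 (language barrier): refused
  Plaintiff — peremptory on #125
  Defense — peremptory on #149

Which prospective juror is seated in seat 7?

Removed: #123, #124, #125, #129, #133, #134, #137, #139, #145, #149. (#141, #143 stay — for-cause denied.)
Seating in order: seats 1–7 → #126, #127, #128, #130, #131, #132, #135; alternates → #136.
So seat 7 is #135.

135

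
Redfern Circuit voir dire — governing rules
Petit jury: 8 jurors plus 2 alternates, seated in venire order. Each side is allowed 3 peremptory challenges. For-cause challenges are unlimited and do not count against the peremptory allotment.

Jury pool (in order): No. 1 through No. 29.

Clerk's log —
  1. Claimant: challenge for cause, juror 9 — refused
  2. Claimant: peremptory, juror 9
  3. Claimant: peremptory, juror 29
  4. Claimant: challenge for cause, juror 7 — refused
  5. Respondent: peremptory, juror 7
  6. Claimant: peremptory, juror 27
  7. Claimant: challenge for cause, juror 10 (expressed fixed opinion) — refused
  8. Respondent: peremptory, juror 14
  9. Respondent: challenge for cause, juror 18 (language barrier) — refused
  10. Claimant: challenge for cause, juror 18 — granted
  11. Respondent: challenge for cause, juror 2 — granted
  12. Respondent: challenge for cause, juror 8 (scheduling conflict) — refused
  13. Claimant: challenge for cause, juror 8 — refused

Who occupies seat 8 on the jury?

11

Removed: #2, #7, #9, #14, #18, #27, #29. (#8, #10 stay — for-cause denied.)
Filling seats in venire order through position 8: #1, #3, #4, #5, #6, #8, #10, #11.
So seat 8 is #11.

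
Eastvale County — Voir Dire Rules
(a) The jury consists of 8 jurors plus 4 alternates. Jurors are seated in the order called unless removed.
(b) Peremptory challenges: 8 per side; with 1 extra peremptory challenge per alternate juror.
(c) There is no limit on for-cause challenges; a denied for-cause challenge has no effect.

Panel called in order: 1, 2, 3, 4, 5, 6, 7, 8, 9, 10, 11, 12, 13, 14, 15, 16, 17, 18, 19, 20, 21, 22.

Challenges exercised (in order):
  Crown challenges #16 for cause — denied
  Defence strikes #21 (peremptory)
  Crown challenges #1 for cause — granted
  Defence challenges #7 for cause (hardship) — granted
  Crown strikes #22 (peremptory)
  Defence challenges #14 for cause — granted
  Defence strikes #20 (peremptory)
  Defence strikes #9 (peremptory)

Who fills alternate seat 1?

Removed: #1, #7, #9, #14, #20, #21, #22. (#16 stays — for-cause denied.)
Seating in order: seats 1–8 → #2, #3, #4, #5, #6, #8, #10, #11; alternates → #12, #13, #15, #16.
So alternate 1 is #12.

12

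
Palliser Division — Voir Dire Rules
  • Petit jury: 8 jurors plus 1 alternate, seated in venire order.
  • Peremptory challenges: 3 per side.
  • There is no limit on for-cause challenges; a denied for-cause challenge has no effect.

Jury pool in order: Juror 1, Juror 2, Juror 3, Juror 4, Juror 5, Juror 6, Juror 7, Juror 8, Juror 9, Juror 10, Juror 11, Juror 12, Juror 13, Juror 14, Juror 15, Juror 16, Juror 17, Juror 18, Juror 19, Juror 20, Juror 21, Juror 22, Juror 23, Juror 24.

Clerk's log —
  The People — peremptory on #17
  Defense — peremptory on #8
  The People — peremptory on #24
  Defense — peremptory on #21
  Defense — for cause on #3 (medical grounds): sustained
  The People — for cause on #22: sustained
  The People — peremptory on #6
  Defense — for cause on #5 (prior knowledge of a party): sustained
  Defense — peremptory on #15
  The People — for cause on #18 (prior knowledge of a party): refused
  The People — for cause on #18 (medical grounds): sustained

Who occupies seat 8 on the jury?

12

Removed: #3, #5, #6, #8, #15, #17, #18, #21, #22, #24.
Filling seats in venire order through position 8: #1, #2, #4, #7, #9, #10, #11, #12.
So seat 8 is #12.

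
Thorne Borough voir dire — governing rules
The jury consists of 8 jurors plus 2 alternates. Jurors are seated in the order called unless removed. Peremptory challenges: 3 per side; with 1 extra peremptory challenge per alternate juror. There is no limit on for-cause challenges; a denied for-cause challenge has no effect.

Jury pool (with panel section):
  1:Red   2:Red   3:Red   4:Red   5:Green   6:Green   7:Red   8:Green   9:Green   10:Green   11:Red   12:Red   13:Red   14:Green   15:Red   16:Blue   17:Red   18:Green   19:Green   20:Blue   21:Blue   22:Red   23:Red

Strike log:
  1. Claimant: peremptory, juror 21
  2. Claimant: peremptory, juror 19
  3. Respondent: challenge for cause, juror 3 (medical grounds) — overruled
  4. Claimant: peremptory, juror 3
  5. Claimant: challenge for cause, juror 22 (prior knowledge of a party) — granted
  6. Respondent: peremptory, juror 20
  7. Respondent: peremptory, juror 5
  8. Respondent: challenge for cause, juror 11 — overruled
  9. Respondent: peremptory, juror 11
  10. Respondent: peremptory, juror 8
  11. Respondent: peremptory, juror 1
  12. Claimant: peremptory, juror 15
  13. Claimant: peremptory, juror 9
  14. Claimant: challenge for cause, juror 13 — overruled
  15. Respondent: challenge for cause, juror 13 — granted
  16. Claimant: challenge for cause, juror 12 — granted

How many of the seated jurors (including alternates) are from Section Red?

5

Removed: #1, #3, #5, #8, #9, #11, #12, #13, #15, #19, #20, #21, #22.
Seated (10 incl. alternates): #2, #4, #6, #7, #10, #14, #16, #17, #18, #23.
Of those, in Section Red: #2, #4, #7, #17, #23 → 5.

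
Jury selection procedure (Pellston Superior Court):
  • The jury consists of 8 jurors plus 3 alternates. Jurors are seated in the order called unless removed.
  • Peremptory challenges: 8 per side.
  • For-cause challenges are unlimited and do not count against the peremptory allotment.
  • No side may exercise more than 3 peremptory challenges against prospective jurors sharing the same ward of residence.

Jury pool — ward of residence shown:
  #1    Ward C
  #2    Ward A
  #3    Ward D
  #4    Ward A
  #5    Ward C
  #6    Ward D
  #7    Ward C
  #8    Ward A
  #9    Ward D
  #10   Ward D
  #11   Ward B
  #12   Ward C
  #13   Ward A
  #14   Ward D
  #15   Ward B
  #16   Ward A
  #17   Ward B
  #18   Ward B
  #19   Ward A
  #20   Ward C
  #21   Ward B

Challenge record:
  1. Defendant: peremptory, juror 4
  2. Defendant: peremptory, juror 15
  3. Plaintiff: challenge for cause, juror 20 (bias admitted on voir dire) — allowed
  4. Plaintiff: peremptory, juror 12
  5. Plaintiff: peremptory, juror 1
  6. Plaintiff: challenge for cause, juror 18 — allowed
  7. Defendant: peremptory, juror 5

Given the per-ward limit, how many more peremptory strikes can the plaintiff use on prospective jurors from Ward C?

Plaintiff peremptories so far: #12, #1 — 2 of 8 used, 6 left overall.
Against Ward C: #12, #1 — 2 used; per-ward cap 3 leaves 1.
Binding limit: min(6, 1) = 1.

1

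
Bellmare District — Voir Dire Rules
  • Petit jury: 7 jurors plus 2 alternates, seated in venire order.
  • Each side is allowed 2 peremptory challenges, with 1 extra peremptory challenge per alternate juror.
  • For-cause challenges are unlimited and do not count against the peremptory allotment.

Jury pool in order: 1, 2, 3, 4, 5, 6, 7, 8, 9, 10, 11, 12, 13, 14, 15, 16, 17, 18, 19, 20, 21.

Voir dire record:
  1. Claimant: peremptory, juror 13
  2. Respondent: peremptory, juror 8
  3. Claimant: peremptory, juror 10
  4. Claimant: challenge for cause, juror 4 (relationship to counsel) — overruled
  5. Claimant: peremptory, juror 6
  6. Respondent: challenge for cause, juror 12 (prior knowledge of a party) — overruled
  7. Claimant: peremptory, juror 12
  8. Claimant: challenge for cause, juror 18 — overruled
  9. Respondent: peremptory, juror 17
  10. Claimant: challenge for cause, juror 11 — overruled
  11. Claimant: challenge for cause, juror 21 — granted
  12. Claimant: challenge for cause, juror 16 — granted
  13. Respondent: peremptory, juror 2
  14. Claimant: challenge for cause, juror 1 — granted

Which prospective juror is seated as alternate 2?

Removed: #1, #2, #6, #8, #10, #12, #13, #16, #17, #21. (#4, #11, #18 stay — for-cause denied.)
Filling seats in venire order through position 9: #3, #4, #5, #7, #9, #11, #14, #15, #18.
So alternate 2 is #18.

18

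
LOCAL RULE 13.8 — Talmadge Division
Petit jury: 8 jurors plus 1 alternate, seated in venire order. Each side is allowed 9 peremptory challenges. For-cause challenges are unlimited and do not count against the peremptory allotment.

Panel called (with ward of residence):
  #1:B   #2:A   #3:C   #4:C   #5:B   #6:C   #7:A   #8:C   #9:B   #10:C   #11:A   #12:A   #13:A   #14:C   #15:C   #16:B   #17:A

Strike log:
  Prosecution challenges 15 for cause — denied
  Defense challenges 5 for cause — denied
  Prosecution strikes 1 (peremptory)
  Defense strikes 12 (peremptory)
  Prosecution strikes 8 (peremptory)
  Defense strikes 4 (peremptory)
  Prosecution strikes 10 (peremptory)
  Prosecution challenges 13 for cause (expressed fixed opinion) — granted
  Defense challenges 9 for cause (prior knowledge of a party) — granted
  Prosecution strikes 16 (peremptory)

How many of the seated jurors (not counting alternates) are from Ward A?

Removed: #1, #4, #8, #9, #10, #12, #13, #16.
Seated jurors 1–8: #2, #3, #5, #6, #7, #11, #14, #15 (alternates #17 not counted).
Of those, in Ward A: #2, #7, #11 → 3.

3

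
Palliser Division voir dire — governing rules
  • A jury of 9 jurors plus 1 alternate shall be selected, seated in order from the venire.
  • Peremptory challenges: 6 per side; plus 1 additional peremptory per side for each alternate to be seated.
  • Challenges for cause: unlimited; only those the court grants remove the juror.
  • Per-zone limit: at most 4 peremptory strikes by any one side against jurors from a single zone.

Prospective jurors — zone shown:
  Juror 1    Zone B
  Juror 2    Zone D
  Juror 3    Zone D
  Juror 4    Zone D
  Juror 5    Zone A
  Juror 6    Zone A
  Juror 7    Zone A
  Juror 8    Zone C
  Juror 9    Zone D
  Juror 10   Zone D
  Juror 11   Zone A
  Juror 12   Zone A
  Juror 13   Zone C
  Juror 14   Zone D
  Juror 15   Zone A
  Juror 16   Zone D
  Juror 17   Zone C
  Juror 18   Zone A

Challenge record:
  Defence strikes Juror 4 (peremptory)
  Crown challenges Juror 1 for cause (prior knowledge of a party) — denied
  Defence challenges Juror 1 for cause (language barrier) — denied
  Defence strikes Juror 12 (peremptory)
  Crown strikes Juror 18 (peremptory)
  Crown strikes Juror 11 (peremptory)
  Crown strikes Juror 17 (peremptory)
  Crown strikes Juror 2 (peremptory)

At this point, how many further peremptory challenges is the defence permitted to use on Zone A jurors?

Defence peremptories so far: #4, #12 — 2 of 7 used, 5 left overall.
Against Zone A: #12 — 1 used; per-zone cap 4 leaves 3.
Binding limit: min(5, 3) = 3.

3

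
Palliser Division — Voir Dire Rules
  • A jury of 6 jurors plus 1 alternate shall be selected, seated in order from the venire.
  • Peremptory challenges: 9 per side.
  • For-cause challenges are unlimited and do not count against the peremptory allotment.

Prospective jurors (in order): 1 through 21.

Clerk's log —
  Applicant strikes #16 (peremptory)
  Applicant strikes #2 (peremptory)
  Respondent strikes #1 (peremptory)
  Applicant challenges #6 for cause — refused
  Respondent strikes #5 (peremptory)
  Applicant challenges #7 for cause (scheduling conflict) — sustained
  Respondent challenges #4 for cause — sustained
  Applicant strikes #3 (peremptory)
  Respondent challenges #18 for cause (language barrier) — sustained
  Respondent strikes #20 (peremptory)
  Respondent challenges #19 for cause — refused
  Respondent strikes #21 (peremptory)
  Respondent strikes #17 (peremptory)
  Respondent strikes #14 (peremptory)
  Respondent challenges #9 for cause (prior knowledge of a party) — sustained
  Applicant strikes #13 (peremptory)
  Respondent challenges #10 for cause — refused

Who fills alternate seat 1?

Removed: #1, #2, #3, #4, #5, #7, #9, #13, #14, #16, #17, #18, #20, #21. (#6, #10, #19 stay — for-cause denied.)
Seating in order: seats 1–6 → #6, #8, #10, #11, #12, #15; alternates → #19.
So alternate 1 is #19.

19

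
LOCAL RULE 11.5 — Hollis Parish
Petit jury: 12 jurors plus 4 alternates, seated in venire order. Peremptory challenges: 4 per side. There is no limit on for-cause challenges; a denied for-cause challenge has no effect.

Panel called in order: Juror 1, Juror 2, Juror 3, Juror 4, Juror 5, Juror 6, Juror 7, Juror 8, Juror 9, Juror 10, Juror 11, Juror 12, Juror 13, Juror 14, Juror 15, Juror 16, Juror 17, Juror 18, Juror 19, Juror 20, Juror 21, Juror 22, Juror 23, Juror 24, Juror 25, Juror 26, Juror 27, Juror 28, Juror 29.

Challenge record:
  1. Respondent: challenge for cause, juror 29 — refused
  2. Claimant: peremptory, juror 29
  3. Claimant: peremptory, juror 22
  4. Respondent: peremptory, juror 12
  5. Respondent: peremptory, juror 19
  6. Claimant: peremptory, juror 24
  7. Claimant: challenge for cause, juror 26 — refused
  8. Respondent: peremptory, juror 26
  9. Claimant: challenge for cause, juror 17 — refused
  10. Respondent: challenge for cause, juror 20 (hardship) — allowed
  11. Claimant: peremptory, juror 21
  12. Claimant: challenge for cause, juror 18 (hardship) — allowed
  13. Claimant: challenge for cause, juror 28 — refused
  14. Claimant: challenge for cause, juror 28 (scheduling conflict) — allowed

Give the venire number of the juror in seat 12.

Removed: #12, #18, #19, #20, #21, #22, #24, #26, #28, #29. (#17 stays — for-cause denied.)
Seating in order: seats 1–12 → #1, #2, #3, #4, #5, #6, #7, #8, #9, #10, #11, #13; alternates → #14, #15, #16, #17.
So seat 12 is #13.

13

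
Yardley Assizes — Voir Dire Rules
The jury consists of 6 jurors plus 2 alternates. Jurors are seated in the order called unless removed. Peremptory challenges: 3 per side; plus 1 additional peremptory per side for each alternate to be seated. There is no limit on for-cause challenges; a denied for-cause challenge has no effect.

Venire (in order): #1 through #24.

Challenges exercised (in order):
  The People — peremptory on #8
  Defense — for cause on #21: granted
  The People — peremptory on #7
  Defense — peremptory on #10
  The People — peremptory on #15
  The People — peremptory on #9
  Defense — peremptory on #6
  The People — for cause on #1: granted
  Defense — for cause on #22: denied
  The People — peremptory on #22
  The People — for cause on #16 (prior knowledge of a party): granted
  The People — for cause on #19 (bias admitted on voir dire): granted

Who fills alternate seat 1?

Removed: #1, #6, #7, #8, #9, #10, #15, #16, #19, #21, #22.
Seating in order: seats 1–6 → #2, #3, #4, #5, #11, #12; alternates → #13, #14.
So alternate 1 is #13.

13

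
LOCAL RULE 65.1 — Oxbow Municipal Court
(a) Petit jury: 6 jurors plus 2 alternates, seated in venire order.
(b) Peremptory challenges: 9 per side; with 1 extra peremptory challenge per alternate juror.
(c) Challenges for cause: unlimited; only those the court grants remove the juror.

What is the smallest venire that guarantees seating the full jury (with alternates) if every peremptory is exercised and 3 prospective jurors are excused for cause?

33

Seats to fill: 6 + 2 alternates = 8.
Peremptories: 9 + 1×2 = 11 per side × 2 sides = 22.
For-cause removals: 3.
Minimum venire: 8 + 22 + 3 = 33.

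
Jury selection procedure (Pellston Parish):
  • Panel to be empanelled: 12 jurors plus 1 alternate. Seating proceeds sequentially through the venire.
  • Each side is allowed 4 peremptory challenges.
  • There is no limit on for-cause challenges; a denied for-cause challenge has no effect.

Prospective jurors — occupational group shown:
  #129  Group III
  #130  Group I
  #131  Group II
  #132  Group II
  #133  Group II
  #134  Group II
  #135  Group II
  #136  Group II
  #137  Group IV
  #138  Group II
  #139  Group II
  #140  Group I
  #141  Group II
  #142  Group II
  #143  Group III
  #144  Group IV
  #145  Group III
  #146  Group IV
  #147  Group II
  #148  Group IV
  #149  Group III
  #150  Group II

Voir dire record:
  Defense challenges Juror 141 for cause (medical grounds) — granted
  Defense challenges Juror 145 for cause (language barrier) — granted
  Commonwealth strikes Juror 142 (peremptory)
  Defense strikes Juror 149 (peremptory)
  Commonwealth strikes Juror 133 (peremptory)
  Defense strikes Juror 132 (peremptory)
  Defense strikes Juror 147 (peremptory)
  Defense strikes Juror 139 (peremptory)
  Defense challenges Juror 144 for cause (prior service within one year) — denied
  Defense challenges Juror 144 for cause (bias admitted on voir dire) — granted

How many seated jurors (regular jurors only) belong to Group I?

Removed: #132, #133, #139, #141, #142, #144, #145, #147, #149.
Seated jurors 1–12: #129, #130, #131, #134, #135, #136, #137, #138, #140, #143, #146, #148 (alternates #150 not counted).
Of those, in Group I: #130, #140 → 2.

2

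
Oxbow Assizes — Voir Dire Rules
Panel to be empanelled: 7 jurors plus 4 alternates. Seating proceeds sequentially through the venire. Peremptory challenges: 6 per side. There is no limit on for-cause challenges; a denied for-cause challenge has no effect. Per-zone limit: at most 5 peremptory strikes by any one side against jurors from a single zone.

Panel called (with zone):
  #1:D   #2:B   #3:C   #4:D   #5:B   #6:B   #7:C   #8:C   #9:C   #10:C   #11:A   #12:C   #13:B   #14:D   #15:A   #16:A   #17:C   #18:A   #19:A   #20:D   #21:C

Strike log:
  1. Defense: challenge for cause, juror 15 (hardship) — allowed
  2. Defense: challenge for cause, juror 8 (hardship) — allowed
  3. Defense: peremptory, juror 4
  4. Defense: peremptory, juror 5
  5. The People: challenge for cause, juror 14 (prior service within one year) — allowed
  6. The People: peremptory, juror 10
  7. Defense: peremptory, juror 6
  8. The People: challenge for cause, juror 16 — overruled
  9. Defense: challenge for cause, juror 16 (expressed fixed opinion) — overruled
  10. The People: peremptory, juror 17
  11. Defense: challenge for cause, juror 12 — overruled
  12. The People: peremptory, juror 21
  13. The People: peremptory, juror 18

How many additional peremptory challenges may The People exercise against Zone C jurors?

The People peremptories so far: #10, #17, #21, #18 — 4 of 6 used, 2 left overall.
Against Zone C: #10, #17, #21 — 3 used; per-zone cap 5 leaves 2.
Binding limit: min(2, 2) = 2.

2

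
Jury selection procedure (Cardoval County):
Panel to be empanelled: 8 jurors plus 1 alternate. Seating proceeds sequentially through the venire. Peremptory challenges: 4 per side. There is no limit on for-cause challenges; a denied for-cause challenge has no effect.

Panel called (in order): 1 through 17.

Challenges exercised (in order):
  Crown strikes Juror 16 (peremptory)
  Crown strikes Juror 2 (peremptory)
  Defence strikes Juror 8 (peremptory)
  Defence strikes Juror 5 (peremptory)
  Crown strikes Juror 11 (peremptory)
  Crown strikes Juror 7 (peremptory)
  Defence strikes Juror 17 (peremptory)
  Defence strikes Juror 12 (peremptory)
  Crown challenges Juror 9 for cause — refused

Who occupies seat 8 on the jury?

Removed: #2, #5, #7, #8, #11, #12, #16, #17. (#9 stays — for-cause denied.)
Seating in order: seats 1–8 → #1, #3, #4, #6, #9, #10, #13, #14; alternates → #15.
So seat 8 is #14.

14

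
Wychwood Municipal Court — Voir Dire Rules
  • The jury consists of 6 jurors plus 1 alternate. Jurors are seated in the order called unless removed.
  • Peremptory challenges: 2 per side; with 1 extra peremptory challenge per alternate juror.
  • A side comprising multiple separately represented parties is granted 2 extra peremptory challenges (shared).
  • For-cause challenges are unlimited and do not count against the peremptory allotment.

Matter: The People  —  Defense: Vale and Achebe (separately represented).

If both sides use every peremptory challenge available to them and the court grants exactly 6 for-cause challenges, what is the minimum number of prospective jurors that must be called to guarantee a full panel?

21

Seats to fill: 6 + 1 alternates = 7.
Peremptories — The People: 2 + 1×1 = 3; Defense: 2 + 1×1 + 2 = 5; total 8.
For-cause removals: 6.
Minimum venire: 7 + 8 + 6 = 21.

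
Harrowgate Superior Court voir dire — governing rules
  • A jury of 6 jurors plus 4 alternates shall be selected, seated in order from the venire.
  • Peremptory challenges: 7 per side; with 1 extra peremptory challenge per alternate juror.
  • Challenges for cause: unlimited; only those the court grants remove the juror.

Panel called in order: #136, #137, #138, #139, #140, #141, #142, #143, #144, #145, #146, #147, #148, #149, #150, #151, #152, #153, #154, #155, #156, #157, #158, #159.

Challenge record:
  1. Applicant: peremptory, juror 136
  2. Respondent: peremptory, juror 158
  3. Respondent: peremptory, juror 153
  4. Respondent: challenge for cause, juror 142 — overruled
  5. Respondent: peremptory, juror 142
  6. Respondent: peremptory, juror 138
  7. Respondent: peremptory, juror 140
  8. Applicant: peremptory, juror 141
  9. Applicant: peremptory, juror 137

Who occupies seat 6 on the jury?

147

Removed: #136, #137, #138, #140, #141, #142, #153, #158.
Seating in order: seats 1–6 → #139, #143, #144, #145, #146, #147; alternates → #148, #149, #150, #151.
So seat 6 is #147.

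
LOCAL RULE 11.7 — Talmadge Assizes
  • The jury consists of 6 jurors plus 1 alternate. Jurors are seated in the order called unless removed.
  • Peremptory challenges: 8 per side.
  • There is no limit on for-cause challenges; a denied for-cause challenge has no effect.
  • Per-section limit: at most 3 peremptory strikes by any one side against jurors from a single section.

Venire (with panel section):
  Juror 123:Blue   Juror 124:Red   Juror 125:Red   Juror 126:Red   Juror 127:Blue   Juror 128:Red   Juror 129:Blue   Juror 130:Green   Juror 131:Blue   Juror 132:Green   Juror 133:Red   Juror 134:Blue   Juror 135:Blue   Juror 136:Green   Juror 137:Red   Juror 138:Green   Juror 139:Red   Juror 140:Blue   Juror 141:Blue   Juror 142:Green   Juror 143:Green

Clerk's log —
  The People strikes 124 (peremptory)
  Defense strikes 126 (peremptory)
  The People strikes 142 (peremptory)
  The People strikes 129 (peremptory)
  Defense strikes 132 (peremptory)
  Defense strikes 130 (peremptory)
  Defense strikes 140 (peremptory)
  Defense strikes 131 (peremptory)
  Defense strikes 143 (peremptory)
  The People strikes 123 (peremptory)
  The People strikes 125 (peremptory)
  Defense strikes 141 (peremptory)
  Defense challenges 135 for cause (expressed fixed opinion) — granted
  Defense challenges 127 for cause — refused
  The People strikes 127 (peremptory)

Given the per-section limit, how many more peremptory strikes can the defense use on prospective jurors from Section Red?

1

Defense peremptories so far: #126, #132, #130, #140, #131, #143, #141 — 7 of 8 used, 1 left overall.
Against Section Red: #126 — 1 used; per-section cap 3 leaves 2.
Binding limit: min(1, 2) = 1.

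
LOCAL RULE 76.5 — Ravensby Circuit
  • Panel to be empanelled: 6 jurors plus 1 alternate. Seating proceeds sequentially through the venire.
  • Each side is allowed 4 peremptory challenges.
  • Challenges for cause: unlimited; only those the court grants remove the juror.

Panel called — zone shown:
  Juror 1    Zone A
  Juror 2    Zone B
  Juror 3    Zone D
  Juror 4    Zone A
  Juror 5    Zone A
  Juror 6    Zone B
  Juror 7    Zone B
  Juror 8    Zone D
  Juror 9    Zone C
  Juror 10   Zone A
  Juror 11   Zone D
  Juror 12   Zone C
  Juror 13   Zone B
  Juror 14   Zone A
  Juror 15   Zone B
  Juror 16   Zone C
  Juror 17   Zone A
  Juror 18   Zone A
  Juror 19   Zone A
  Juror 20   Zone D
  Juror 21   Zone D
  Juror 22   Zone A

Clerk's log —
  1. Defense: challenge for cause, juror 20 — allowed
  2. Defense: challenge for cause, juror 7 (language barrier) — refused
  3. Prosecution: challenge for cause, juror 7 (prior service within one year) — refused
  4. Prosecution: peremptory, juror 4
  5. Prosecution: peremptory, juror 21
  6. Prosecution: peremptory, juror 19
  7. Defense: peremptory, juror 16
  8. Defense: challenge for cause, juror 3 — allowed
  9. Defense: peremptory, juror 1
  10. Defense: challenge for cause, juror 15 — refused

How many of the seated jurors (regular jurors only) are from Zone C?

Removed: #1, #3, #4, #16, #19, #20, #21.
Seated jurors 1–6: #2, #5, #6, #7, #8, #9 (alternates #10 not counted).
Of those, in Zone C: #9 → 1.

1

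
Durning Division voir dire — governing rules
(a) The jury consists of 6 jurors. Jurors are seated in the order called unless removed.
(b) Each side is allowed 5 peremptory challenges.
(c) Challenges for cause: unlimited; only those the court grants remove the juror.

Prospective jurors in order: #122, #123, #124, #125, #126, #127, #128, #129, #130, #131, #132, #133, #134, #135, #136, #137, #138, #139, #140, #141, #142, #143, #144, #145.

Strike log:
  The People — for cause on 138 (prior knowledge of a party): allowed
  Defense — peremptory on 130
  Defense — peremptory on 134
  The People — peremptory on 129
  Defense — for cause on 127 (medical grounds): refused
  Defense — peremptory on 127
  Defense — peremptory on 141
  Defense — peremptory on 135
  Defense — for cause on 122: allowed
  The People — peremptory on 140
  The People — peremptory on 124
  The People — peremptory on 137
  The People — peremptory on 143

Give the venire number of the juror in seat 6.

Removed: #122, #124, #127, #129, #130, #134, #135, #137, #138, #140, #141, #143.
Seating in order: seats 1–6 → #123, #125, #126, #128, #131, #132.
So seat 6 is #132.

132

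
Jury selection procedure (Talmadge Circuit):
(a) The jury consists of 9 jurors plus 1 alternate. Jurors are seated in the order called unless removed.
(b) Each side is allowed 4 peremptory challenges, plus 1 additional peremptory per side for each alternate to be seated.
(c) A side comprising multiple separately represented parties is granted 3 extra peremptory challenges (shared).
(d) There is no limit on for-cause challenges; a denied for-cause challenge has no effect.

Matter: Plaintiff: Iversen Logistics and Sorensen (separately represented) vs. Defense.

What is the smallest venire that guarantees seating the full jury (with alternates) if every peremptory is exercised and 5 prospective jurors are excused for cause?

Seats to fill: 9 + 1 alternates = 10.
Peremptories — Plaintiff: 4 + 1×1 + 3 = 8; Defense: 4 + 1×1 = 5; total 13.
For-cause removals: 5.
Minimum venire: 10 + 13 + 5 = 28.

28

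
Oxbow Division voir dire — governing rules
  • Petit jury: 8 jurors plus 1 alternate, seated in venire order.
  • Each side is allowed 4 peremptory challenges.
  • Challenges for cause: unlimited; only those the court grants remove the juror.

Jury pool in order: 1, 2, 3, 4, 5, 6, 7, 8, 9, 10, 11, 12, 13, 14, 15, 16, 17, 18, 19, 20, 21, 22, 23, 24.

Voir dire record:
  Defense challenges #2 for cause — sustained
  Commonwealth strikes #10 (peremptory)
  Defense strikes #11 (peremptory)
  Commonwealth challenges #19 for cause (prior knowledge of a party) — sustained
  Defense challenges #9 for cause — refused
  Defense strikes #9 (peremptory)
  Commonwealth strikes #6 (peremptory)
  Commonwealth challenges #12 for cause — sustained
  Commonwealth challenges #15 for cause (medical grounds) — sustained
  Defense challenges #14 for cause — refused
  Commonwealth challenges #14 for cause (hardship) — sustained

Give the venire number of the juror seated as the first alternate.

Removed: #2, #6, #9, #10, #11, #12, #14, #15, #19.
Seating in order: seats 1–8 → #1, #3, #4, #5, #7, #8, #13, #16; alternates → #17.
So alternate 1 is #17.

17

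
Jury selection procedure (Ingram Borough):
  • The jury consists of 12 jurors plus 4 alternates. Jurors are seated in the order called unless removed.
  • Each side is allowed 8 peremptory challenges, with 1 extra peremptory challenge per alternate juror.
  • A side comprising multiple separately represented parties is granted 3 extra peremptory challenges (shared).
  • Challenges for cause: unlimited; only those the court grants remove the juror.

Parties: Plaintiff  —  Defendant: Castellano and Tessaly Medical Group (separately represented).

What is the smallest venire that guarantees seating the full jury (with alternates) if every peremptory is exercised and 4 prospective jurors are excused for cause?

47

Seats to fill: 12 + 4 alternates = 16.
Peremptories — Plaintiff: 8 + 1×4 = 12; Defendant: 8 + 1×4 + 3 = 15; total 27.
For-cause removals: 4.
Minimum venire: 16 + 27 + 4 = 47.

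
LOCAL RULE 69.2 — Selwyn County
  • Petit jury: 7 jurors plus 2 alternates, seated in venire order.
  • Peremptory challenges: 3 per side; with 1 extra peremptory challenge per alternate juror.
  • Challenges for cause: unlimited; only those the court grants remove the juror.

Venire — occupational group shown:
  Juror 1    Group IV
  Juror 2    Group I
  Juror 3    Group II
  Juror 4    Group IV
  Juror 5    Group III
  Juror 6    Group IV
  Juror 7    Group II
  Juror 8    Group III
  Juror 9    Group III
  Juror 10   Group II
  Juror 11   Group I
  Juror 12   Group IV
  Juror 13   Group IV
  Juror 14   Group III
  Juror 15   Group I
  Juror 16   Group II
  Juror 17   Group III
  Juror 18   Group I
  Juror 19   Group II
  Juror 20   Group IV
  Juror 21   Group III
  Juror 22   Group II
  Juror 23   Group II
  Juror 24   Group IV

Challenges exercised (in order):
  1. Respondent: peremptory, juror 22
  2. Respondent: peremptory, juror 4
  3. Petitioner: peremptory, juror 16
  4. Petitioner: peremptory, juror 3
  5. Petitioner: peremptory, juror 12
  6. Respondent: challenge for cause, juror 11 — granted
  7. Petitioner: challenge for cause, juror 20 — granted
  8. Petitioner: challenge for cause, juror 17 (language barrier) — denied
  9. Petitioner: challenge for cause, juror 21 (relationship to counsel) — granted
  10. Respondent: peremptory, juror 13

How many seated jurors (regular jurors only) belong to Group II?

1

Removed: #3, #4, #11, #12, #13, #16, #20, #21, #22.
Seated jurors 1–7: #1, #2, #5, #6, #7, #8, #9 (alternates #10, #14 not counted).
Of those, in Group II: #7 → 1.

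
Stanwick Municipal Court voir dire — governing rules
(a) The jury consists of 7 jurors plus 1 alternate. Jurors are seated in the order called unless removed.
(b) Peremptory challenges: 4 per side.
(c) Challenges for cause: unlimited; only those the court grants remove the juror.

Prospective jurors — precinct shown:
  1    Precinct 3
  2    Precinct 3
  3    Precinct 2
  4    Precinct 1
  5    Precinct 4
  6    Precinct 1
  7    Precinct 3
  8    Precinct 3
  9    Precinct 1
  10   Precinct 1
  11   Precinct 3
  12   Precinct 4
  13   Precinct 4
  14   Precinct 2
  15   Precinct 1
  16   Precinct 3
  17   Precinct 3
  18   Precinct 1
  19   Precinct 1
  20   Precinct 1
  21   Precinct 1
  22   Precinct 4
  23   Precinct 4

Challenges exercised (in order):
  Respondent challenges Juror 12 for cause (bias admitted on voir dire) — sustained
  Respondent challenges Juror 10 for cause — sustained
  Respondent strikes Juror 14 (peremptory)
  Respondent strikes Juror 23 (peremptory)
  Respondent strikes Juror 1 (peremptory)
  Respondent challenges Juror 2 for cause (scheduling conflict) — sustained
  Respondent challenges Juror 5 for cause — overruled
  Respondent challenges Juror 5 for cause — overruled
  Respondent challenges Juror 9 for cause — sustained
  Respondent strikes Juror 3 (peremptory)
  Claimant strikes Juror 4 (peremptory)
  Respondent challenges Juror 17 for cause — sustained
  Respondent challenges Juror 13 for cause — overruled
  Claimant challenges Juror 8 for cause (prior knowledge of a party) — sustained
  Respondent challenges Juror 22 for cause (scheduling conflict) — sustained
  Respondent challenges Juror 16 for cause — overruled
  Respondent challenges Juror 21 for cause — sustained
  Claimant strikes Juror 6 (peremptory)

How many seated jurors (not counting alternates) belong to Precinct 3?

Removed: #1, #2, #3, #4, #6, #8, #9, #10, #12, #14, #17, #21, #22, #23.
Seated jurors 1–7: #5, #7, #11, #13, #15, #16, #18 (alternates #19 not counted).
Of those, in Precinct 3: #7, #11, #16 → 3.

3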